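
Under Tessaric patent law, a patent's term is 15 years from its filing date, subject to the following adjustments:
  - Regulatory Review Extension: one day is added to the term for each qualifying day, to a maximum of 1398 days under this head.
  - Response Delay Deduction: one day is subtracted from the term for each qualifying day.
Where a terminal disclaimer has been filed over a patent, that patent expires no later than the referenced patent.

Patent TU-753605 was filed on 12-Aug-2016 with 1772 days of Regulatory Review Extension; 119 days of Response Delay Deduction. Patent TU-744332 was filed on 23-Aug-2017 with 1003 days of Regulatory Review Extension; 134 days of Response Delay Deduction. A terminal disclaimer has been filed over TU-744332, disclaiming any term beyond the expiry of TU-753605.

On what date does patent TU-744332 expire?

2035-01-09

Natural term of TU-744332:
  Base: filing + 15 years → 23 August 2032.
  Regulatory Review Extension: 1003 days (within the 1398-day cap) → +1003 days → 23 May 2035.
  Response Delay Deduction: −134 days → 9 January 2035.
Expiry of referenced patent TU-753605:
  Base: filing + 15 years → 12 August 2031.
  Regulatory Review Extension: 1772 days claimed exceeds the 1398-day cap, so +1398 days → 10 June 2035.
  Response Delay Deduction: −119 days → 11 February 2035.
Terminal disclaimer: TU-744332 expires on the earlier of 9 January 2035 and 11 February 2035.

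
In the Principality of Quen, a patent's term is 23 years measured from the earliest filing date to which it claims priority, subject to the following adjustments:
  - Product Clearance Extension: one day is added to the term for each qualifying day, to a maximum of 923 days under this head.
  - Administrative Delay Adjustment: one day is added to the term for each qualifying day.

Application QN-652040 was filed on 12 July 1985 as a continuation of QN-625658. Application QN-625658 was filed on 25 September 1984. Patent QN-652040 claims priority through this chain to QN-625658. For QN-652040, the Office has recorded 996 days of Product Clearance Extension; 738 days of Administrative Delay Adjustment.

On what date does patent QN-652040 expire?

2012-04-12

Earliest priority filing: 25 September 1984.
Base term: 25 September 1984 + 23 years → 25 September 2007.
Product Clearance Extension: 996 days claimed exceeds the 923-day cap, so +923 days → 5 April 2010.
Administrative Delay Adjustment: +738 days → 12 April 2012.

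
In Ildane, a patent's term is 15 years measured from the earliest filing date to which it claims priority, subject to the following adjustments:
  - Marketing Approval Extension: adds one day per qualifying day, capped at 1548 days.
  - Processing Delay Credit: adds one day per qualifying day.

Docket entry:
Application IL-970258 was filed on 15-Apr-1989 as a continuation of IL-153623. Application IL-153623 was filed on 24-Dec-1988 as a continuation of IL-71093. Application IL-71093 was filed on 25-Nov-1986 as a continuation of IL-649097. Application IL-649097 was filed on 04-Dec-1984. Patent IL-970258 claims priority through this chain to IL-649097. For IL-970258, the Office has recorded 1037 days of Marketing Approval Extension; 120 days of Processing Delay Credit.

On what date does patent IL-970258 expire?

February 3, 2003

Earliest priority filing: 4 December 1984.
Base term: 4 December 1984 + 15 years → 4 December 1999.
Marketing Approval Extension: 1037 days (within the 1548-day cap) → +1037 days → 6 October 2002.
Processing Delay Credit: +120 days → 3 February 2003.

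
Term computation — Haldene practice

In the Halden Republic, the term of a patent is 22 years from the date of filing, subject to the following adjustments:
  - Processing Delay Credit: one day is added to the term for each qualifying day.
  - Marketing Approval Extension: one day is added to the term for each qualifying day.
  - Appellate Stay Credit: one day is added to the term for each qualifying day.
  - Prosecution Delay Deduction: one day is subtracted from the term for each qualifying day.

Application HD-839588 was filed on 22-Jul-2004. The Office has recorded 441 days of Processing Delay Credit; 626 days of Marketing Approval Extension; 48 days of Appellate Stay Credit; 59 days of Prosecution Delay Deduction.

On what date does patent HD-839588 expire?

June 12, 2029

Base term: filing date + 22 years → 22 July 2026.
Processing Delay Credit: +441 days → 6 October 2027.
Marketing Approval Extension: +626 days → 23 June 2029.
Appellate Stay Credit: +48 days → 10 August 2029.
Prosecution Delay Deduction: −59 days → 12 June 2029.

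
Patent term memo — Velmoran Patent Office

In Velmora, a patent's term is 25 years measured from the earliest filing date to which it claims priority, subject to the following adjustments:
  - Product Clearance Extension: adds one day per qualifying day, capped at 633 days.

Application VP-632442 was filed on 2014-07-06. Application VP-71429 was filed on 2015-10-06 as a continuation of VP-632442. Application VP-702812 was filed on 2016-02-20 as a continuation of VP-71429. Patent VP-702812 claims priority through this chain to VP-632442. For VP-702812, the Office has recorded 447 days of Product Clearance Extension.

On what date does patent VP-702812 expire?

2040-09-25

Earliest priority filing: 6 July 2014.
Base term: 6 July 2014 + 25 years → 6 July 2039.
Product Clearance Extension: 447 days (within the 633-day cap) → +447 days → 25 September 2040.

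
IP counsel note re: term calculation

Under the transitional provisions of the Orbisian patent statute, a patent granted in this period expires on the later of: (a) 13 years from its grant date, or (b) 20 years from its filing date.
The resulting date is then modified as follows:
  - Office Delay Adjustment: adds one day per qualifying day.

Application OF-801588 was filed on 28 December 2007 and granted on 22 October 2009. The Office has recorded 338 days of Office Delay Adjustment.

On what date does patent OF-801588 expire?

November 30, 2028

(a) grant + 13 years → 22 October 2022.
(b) filing + 20 years → 28 December 2027.
Later of the two: 28 December 2027.
Office Delay Adjustment: +338 days → 30 November 2028.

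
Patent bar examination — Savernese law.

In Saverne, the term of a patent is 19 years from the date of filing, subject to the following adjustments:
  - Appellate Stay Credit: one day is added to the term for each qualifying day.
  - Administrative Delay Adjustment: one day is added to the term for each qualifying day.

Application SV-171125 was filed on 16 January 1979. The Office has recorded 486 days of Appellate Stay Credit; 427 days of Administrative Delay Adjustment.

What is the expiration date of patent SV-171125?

Base term: filing date + 19 years → 16 January 1998.
Appellate Stay Credit: +486 days → 17 May 1999.
Administrative Delay Adjustment: +427 days → 17 July 2000.

2000-07-17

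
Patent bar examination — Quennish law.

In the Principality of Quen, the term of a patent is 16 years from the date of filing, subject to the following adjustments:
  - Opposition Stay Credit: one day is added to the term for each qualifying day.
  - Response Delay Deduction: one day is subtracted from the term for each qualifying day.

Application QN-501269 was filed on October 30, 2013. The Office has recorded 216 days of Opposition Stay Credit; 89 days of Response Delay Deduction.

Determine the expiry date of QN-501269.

Base term: filing date + 16 years → 30 October 2029.
Opposition Stay Credit: +216 days → 3 June 2030.
Response Delay Deduction: −89 days → 6 March 2030.

2030-03-06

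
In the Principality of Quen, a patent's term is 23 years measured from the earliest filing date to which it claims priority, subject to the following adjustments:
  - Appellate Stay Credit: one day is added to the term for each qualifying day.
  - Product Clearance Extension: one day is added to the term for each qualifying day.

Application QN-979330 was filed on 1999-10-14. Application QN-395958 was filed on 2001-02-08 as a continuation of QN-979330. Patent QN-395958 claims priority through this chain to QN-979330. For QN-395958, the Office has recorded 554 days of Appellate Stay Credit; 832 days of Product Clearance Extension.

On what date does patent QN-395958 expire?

2026-07-31

Earliest priority filing: 14 October 1999.
Base term: 14 October 1999 + 23 years → 14 October 2022.
Appellate Stay Credit: +554 days → 20 April 2024.
Product Clearance Extension: +832 days → 31 July 2026.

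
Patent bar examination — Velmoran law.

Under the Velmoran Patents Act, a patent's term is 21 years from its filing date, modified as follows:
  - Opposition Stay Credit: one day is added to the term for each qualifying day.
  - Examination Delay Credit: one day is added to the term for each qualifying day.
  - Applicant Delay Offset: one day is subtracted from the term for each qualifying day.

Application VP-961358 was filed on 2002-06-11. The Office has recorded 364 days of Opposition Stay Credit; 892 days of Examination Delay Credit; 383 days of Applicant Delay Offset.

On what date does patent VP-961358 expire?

Base term: filing date + 21 years → 11 June 2023.
Opposition Stay Credit: +364 days → 9 June 2024.
Examination Delay Credit: +892 days → 18 November 2026.
Applicant Delay Offset: −383 days → 31 October 2025.

October 31, 2025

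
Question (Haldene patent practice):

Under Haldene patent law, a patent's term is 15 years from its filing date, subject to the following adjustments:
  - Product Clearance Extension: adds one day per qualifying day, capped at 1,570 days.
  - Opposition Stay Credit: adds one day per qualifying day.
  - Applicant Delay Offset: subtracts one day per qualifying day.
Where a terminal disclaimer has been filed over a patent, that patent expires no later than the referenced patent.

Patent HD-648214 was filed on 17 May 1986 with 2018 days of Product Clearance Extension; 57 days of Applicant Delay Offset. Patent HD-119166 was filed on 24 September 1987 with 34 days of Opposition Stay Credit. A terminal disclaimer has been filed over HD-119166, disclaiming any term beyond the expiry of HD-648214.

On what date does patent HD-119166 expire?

Natural term of HD-119166:
  Base: filing + 15 years → 24 September 2002.
  Opposition Stay Credit: +34 days → 28 October 2002.
Expiry of referenced patent HD-648214:
  Base: filing + 15 years → 17 May 2001.
  Product Clearance Extension: 2018 days claimed exceeds the 1570-day cap, so +1570 days → 3 September 2005.
  Applicant Delay Offset: −57 days → 8 July 2005.
Terminal disclaimer: HD-119166 expires on the earlier of 28 October 2002 and 8 July 2005.

October 28, 2002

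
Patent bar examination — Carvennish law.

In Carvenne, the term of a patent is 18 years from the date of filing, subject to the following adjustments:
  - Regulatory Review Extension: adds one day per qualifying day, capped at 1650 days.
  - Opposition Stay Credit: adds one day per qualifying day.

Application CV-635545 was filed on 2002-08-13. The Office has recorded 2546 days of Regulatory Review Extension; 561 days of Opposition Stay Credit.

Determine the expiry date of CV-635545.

September 2, 2026

Base term: filing date + 18 years → 13 August 2020.
Regulatory Review Extension: 2546 days claimed exceeds the 1650-day cap, so +1650 days → 18 February 2025.
Opposition Stay Credit: +561 days → 2 September 2026.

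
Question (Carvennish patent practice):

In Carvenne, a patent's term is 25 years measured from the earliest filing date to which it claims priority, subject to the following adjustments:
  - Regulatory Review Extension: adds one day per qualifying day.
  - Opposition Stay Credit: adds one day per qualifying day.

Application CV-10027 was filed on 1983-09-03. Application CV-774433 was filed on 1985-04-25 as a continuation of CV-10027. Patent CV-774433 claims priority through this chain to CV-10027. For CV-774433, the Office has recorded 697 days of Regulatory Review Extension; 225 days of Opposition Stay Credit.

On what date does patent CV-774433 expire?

Earliest priority filing: 3 September 1983.
Base term: 3 September 1983 + 25 years → 3 September 2008.
Regulatory Review Extension: +697 days → 1 August 2010.
Opposition Stay Credit: +225 days → 14 March 2011.

March 14, 2011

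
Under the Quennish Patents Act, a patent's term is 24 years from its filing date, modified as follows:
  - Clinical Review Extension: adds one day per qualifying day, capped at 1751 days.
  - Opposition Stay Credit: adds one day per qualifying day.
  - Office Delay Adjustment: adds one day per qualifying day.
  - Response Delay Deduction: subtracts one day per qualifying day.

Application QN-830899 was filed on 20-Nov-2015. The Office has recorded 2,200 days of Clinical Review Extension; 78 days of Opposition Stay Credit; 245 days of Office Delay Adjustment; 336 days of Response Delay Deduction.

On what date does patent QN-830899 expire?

2044-08-23

Base term: filing date + 24 years → 20 November 2039.
Clinical Review Extension: 2200 days claimed exceeds the 1751-day cap, so +1751 days → 5 September 2044.
Opposition Stay Credit: +78 days → 22 November 2044.
Office Delay Adjustment: +245 days → 25 July 2045.
Response Delay Deduction: −336 days → 23 August 2044.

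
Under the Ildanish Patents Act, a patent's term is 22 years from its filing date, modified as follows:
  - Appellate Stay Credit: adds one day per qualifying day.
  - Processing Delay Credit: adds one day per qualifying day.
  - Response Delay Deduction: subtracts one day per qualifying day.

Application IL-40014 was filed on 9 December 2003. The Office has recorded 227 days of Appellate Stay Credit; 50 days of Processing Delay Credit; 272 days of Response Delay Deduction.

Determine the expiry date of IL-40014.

2025-12-14

Base term: filing date + 22 years → 9 December 2025.
Appellate Stay Credit: +227 days → 24 July 2026.
Processing Delay Credit: +50 days → 12 September 2026.
Response Delay Deduction: −272 days → 14 December 2025.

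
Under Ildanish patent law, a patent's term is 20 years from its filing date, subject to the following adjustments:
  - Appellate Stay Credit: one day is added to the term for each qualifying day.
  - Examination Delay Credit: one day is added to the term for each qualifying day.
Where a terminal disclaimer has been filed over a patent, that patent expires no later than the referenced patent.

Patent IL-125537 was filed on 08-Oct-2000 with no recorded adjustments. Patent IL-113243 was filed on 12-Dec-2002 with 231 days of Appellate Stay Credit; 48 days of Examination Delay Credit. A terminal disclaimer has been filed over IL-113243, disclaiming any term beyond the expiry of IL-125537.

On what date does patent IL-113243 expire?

October 8, 2020

Natural term of IL-113243:
  Base: filing + 20 years → 12 December 2022.
  Appellate Stay Credit: +231 days → 31 July 2023.
  Examination Delay Credit: +48 days → 17 September 2023.
Expiry of referenced patent IL-125537:
  Base: filing + 20 years → 8 October 2020.
Terminal disclaimer: IL-113243 expires on the earlier of 17 September 2023 and 8 October 2020.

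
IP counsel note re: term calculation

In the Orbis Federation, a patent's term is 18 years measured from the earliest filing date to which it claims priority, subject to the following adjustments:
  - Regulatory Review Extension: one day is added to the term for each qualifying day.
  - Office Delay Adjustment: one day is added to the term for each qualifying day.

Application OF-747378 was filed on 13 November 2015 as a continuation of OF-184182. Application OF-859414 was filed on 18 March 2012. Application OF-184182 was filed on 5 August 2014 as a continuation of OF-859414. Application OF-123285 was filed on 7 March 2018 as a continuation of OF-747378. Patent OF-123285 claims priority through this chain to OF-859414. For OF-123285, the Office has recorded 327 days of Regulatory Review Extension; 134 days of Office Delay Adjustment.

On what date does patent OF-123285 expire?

2031-06-22

Earliest priority filing: 18 March 2012.
Base term: 18 March 2012 + 18 years → 18 March 2030.
Regulatory Review Extension: +327 days → 8 February 2031.
Office Delay Adjustment: +134 days → 22 June 2031.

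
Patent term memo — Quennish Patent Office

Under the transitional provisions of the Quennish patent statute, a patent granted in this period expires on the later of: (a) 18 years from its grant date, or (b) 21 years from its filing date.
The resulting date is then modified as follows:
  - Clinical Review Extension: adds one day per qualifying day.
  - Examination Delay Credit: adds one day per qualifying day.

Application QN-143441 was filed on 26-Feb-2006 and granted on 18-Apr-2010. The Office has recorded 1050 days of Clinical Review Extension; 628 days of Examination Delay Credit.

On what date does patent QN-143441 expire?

(a) grant + 18 years → 18 April 2028.
(b) filing + 21 years → 26 February 2027.
Later of the two: 18 April 2028.
Clinical Review Extension: +1050 days → 4 March 2031.
Examination Delay Credit: +628 days → 21 November 2032.

2032-11-21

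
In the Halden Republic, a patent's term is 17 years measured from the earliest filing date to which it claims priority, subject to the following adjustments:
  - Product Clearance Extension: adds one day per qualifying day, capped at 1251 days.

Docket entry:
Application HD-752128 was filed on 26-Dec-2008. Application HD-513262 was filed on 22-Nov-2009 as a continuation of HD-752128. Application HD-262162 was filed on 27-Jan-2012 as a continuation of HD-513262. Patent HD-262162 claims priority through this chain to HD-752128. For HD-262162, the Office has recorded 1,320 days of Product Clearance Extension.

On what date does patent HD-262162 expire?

May 30, 2029

Earliest priority filing: 26 December 2008.
Base term: 26 December 2008 + 17 years → 26 December 2025.
Product Clearance Extension: 1320 days claimed exceeds the 1251-day cap, so +1251 days → 30 May 2029.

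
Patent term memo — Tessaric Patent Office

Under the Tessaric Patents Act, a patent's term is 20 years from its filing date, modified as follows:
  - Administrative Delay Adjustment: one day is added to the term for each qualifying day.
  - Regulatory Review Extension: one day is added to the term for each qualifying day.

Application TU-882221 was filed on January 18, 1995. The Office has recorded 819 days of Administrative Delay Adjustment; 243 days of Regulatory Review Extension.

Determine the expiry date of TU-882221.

Base term: filing date + 20 years → 18 January 2015.
Administrative Delay Adjustment: +819 days → 16 April 2017.
Regulatory Review Extension: +243 days → 15 December 2017.

December 15, 2017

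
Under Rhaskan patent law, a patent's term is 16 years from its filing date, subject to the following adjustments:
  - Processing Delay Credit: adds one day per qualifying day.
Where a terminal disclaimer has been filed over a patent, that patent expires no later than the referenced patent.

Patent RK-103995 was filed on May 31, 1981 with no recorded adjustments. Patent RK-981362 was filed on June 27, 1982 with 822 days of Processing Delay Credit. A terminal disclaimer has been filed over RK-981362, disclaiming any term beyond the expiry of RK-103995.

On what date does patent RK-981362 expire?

Natural term of RK-981362:
  Base: filing + 16 years → 27 June 1998.
  Processing Delay Credit: +822 days → 26 September 2000.
Expiry of referenced patent RK-103995:
  Base: filing + 16 years → 31 May 1997.
Terminal disclaimer: RK-981362 expires on the earlier of 26 September 2000 and 31 May 1997.

1997-05-31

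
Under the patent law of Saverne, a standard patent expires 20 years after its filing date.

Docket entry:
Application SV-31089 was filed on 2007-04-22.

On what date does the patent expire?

Filing date + 20 years → 22 April 2027.

2027-04-22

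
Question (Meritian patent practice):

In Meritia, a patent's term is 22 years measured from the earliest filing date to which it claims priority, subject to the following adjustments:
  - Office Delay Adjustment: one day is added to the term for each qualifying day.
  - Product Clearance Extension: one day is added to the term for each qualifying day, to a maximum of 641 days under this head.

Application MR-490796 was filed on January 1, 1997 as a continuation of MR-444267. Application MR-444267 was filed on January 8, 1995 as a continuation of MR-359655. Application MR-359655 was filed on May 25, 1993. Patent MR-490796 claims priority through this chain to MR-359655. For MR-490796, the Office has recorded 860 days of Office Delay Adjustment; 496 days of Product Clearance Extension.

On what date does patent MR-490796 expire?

Earliest priority filing: 25 May 1993.
Base term: 25 May 1993 + 22 years → 25 May 2015.
Office Delay Adjustment: +860 days → 1 October 2017.
Product Clearance Extension: 496 days (within the 641-day cap) → +496 days → 9 February 2019.

February 9, 2019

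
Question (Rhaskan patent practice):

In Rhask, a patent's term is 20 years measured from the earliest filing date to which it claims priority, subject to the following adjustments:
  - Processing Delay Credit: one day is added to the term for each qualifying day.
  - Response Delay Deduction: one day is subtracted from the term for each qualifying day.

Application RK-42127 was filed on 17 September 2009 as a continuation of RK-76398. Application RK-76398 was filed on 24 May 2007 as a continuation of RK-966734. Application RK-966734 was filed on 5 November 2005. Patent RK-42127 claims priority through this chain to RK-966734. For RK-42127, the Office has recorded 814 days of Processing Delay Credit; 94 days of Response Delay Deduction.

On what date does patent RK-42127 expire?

2027-10-26

Earliest priority filing: 5 November 2005.
Base term: 5 November 2005 + 20 years → 5 November 2025.
Processing Delay Credit: +814 days → 28 January 2028.
Response Delay Deduction: −94 days → 26 October 2027.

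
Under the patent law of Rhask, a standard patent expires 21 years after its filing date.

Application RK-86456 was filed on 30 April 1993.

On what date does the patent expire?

Filing date + 21 years → 30 April 2014.

2014-04-30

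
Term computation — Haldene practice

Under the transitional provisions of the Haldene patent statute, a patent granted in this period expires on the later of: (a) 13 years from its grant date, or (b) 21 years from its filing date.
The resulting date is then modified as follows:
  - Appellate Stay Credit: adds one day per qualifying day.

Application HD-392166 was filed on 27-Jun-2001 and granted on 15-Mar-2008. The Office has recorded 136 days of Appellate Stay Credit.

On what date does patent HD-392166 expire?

November 10, 2022

(a) grant + 13 years → 15 March 2021.
(b) filing + 21 years → 27 June 2022.
Later of the two: 27 June 2022.
Appellate Stay Credit: +136 days → 10 November 2022.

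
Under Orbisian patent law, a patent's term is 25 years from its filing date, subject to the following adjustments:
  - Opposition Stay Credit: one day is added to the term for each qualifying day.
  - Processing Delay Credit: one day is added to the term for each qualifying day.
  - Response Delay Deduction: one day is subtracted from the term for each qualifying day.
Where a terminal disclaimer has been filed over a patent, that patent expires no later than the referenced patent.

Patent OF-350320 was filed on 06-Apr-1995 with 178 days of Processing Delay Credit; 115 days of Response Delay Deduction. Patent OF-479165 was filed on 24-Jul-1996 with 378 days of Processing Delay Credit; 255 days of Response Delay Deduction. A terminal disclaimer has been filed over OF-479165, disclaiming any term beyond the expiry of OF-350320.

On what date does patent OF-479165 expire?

June 8, 2020

Natural term of OF-479165:
  Base: filing + 25 years → 24 July 2021.
  Processing Delay Credit: +378 days → 6 August 2022.
  Response Delay Deduction: −255 days → 24 November 2021.
Expiry of referenced patent OF-350320:
  Base: filing + 25 years → 6 April 2020.
  Processing Delay Credit: +178 days → 1 October 2020.
  Response Delay Deduction: −115 days → 8 June 2020.
Terminal disclaimer: OF-479165 expires on the earlier of 24 November 2021 and 8 June 2020.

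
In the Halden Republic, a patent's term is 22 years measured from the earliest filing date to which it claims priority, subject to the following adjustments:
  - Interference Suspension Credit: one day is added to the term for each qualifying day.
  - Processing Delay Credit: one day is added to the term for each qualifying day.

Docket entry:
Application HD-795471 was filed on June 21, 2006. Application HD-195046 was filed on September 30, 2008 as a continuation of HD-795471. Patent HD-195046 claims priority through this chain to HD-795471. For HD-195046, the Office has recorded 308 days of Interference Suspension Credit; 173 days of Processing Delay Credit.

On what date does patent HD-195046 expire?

Earliest priority filing: 21 June 2006.
Base term: 21 June 2006 + 22 years → 21 June 2028.
Interference Suspension Credit: +308 days → 25 April 2029.
Processing Delay Credit: +173 days → 15 October 2029.

October 15, 2029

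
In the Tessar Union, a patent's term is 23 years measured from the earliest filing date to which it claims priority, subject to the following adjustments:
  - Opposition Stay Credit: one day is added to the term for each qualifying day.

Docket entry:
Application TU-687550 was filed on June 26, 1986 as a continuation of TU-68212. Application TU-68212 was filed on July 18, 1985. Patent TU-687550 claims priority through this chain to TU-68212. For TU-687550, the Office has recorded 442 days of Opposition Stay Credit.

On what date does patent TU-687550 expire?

Earliest priority filing: 18 July 1985.
Base term: 18 July 1985 + 23 years → 18 July 2008.
Opposition Stay Credit: +442 days → 3 October 2009.

2009-10-03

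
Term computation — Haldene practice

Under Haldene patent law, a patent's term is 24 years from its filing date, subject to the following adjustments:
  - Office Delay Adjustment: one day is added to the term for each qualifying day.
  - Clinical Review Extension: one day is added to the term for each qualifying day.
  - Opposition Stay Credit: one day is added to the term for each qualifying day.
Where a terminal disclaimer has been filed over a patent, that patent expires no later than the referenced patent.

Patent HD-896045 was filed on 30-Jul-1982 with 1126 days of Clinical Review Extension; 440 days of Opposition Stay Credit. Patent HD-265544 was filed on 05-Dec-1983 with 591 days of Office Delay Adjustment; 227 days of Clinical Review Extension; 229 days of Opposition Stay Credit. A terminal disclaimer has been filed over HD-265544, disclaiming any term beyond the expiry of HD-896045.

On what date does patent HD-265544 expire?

October 17, 2010

Natural term of HD-265544:
  Base: filing + 24 years → 5 December 2007.
  Office Delay Adjustment: +591 days → 18 July 2009.
  Clinical Review Extension: +227 days → 2 March 2010.
  Opposition Stay Credit: +229 days → 17 October 2010.
Expiry of referenced patent HD-896045:
  Base: filing + 24 years → 30 July 2006.
  Clinical Review Extension: +1126 days → 29 August 2009.
  Opposition Stay Credit: +440 days → 12 November 2010.
Terminal disclaimer: HD-265544 expires on the earlier of 17 October 2010 and 12 November 2010.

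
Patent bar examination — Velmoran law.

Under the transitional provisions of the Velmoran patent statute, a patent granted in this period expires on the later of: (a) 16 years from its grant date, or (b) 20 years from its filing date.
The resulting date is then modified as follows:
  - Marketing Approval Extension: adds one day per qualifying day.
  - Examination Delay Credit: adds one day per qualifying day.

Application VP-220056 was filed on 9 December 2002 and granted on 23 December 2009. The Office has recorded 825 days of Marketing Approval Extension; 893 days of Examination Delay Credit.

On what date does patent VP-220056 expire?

(a) grant + 16 years → 23 December 2025.
(b) filing + 20 years → 9 December 2022.
Later of the two: 23 December 2025.
Marketing Approval Extension: +825 days → 27 March 2028.
Examination Delay Credit: +893 days → 6 September 2030.

2030-09-06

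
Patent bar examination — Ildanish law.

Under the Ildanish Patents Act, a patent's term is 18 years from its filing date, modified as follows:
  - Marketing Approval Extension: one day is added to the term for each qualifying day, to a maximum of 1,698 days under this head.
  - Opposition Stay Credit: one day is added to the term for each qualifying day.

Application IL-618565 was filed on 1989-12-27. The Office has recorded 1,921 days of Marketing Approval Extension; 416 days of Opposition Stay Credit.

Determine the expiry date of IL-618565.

October 10, 2013

Base term: filing date + 18 years → 27 December 2007.
Marketing Approval Extension: 1921 days claimed exceeds the 1698-day cap, so +1698 days → 20 August 2012.
Opposition Stay Credit: +416 days → 10 October 2013.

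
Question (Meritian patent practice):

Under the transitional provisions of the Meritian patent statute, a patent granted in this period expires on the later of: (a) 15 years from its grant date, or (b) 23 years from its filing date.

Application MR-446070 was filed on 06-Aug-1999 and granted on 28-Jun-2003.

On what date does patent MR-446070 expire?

(a) grant + 15 years → 28 June 2018.
(b) filing + 23 years → 6 August 2022.
Later of the two: 6 August 2022.

August 6, 2022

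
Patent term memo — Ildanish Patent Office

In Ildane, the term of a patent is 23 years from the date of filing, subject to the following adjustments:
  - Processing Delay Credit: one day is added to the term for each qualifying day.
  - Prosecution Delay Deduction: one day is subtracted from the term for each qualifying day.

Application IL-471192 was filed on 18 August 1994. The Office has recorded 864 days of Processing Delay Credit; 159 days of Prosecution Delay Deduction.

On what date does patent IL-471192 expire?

2019-07-24

Base term: filing date + 23 years → 18 August 2017.
Processing Delay Credit: +864 days → 30 December 2019.
Prosecution Delay Deduction: −159 days → 24 July 2019.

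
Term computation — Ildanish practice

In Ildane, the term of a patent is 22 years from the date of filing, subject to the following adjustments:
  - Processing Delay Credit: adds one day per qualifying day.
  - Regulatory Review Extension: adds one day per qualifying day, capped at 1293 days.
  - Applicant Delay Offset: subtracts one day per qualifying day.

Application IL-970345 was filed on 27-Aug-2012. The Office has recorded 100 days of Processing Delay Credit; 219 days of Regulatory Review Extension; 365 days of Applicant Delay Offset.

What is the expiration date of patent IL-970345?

Base term: filing date + 22 years → 27 August 2034.
Processing Delay Credit: +100 days → 5 December 2034.
Regulatory Review Extension: 219 days (within the 1293-day cap) → +219 days → 12 July 2035.
Applicant Delay Offset: −365 days → 12 July 2034.

July 12, 2034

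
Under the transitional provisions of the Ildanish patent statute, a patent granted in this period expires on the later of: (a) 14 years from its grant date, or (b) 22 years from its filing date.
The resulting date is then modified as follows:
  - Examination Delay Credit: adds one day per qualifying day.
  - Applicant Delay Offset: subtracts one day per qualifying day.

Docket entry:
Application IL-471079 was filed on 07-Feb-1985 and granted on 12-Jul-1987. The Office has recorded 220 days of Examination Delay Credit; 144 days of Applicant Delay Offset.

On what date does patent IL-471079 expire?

(a) grant + 14 years → 12 July 2001.
(b) filing + 22 years → 7 February 2007.
Later of the two: 7 February 2007.
Examination Delay Credit: +220 days → 15 September 2007.
Applicant Delay Offset: −144 days → 24 April 2007.

April 24, 2007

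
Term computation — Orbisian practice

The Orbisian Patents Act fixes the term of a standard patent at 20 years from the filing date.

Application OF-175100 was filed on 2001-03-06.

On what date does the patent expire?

2021-03-06

Filing date + 20 years → 6 March 2021.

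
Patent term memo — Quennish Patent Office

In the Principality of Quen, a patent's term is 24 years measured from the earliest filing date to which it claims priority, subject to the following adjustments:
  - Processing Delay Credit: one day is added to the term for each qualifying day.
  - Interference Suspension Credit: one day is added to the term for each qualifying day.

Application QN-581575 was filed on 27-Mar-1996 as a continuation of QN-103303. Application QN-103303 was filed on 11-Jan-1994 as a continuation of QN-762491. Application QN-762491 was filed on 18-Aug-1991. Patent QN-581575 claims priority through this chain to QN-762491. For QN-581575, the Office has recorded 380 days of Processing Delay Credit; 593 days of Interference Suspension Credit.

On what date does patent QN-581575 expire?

Earliest priority filing: 18 August 1991.
Base term: 18 August 1991 + 24 years → 18 August 2015.
Processing Delay Credit: +380 days → 1 September 2016.
Interference Suspension Credit: +593 days → 17 April 2018.

2018-04-17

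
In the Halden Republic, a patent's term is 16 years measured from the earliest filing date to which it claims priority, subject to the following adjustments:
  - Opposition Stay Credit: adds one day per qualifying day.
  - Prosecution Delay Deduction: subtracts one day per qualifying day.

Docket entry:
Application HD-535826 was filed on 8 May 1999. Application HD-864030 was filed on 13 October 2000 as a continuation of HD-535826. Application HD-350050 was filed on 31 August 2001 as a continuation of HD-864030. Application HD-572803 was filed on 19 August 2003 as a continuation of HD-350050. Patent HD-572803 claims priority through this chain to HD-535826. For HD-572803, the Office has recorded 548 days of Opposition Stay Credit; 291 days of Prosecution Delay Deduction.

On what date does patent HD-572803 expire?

2016-01-20

Earliest priority filing: 8 May 1999.
Base term: 8 May 1999 + 16 years → 8 May 2015.
Opposition Stay Credit: +548 days → 6 November 2016.
Prosecution Delay Deduction: −291 days → 20 January 2016.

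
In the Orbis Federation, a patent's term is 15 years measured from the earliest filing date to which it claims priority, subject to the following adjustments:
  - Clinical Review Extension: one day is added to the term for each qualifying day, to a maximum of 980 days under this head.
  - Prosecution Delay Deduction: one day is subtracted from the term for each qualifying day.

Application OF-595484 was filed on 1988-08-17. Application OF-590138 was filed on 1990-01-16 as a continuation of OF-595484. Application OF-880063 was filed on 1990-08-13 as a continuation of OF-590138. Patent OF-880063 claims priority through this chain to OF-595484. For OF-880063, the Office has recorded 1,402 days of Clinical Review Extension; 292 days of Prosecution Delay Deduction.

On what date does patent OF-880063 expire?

Earliest priority filing: 17 August 1988.
Base term: 17 August 1988 + 15 years → 17 August 2003.
Clinical Review Extension: 1402 days claimed exceeds the 980-day cap, so +980 days → 23 April 2006.
Prosecution Delay Deduction: −292 days → 5 July 2005.

2005-07-05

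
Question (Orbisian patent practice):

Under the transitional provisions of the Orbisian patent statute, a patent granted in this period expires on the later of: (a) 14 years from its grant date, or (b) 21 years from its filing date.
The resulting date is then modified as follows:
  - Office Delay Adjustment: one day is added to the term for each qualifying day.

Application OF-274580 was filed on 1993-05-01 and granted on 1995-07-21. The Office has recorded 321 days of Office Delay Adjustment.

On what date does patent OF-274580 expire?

2015-03-18

(a) grant + 14 years → 21 July 2009.
(b) filing + 21 years → 1 May 2014.
Later of the two: 1 May 2014.
Office Delay Adjustment: +321 days → 18 March 2015.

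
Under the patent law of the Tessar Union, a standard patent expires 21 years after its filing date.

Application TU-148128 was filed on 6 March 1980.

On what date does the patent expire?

2001-03-06

Filing date + 21 years → 6 March 2001.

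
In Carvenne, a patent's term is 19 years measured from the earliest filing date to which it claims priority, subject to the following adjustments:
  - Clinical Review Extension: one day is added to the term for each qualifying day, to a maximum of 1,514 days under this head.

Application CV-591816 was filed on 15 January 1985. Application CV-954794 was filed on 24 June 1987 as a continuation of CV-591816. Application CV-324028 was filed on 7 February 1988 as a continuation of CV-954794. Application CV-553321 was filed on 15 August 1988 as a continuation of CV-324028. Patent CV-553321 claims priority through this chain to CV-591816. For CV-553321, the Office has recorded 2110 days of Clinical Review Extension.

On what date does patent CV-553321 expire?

2008-03-08

Earliest priority filing: 15 January 1985.
Base term: 15 January 1985 + 19 years → 15 January 2004.
Clinical Review Extension: 2110 days claimed exceeds the 1514-day cap, so +1514 days → 8 March 2008.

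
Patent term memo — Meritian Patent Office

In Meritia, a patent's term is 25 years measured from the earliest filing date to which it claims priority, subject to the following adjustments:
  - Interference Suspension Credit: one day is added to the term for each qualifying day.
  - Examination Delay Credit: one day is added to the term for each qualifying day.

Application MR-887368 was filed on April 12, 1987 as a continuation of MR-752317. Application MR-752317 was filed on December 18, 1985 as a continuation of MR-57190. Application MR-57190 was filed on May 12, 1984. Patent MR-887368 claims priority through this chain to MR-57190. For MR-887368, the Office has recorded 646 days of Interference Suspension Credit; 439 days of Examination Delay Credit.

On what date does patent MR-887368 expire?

2012-05-01

Earliest priority filing: 12 May 1984.
Base term: 12 May 1984 + 25 years → 12 May 2009.
Interference Suspension Credit: +646 days → 17 February 2011.
Examination Delay Credit: +439 days → 1 May 2012.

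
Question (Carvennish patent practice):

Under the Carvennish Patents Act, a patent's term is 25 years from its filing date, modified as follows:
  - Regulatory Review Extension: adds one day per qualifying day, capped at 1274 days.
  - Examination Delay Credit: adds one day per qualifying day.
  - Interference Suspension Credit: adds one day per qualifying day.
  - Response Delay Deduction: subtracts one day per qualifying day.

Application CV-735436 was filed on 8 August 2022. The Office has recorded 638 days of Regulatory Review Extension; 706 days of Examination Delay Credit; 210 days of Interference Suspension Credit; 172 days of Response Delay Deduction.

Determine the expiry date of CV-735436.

May 21, 2051

Base term: filing date + 25 years → 8 August 2047.
Regulatory Review Extension: 638 days (within the 1274-day cap) → +638 days → 7 May 2049.
Examination Delay Credit: +706 days → 13 April 2051.
Interference Suspension Credit: +210 days → 9 November 2051.
Response Delay Deduction: −172 days → 21 May 2051.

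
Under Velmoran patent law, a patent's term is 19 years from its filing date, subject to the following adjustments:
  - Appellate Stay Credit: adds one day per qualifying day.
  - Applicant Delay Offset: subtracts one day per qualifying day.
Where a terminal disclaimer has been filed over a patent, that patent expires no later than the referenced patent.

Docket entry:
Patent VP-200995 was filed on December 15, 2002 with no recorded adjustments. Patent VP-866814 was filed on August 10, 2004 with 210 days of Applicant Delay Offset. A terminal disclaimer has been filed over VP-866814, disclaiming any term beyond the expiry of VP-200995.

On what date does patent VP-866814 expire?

2021-12-15

Natural term of VP-866814:
  Base: filing + 19 years → 10 August 2023.
  Applicant Delay Offset: −210 days → 12 January 2023.
Expiry of referenced patent VP-200995:
  Base: filing + 19 years → 15 December 2021.
Terminal disclaimer: VP-866814 expires on the earlier of 12 January 2023 and 15 December 2021.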